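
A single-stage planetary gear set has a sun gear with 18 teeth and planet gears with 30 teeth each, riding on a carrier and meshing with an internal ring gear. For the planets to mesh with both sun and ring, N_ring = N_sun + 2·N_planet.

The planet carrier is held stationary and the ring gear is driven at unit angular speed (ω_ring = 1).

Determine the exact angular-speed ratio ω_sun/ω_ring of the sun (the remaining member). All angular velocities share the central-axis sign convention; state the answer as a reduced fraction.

N_ring = 18 + 2·30 = 78
18(ω_s−ω_c) = −78(ω_r−ω_c),  ω_c=0, ω_r=1
ω_s = 0 − (78/18)(1−0) = -13/3
ω_s/ω_r = -13/3

-13/3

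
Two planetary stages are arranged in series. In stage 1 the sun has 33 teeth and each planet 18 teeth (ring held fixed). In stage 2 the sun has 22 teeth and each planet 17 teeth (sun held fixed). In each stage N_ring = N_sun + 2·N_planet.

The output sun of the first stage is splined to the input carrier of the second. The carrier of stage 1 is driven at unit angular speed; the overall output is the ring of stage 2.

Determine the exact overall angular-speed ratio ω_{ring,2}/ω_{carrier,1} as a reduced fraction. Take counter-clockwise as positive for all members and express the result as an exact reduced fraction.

Stage 1: N_ring = 33 + 2·18 = 69
Stage 1: 33(ω_s−ω_c) = −69(ω_r−ω_c),  ω_r=0, ω_c=1
Stage 1: ω_s = 1 − (69/33)(0−1) = 34/11
  ⇒ ω_s¹/ω_c¹ = 34/11
Stage 2: N_ring = 22 + 2·17 = 56
Stage 2: 22(ω_s−ω_c) = −56(ω_r−ω_c),  ω_s=0, ω_c=1
Stage 2: ω_r = 1 − (22/56)(0−1) = 39/28
  ⇒ ω_r²/ω_c² = 39/28
Coupling ω_c² = ω_s¹ ⇒ overall = 34/11 × 39/28 = 663/154

663/154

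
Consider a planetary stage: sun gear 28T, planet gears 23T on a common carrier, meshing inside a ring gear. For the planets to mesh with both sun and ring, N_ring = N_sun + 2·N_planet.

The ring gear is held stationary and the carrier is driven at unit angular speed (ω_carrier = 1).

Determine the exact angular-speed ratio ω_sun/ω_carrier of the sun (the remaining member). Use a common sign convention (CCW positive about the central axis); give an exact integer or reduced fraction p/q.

51/14

N_ring = 28 + 2·23 = 74
28(ω_s−ω_c) = −74(ω_r−ω_c),  ω_r=0, ω_c=1
ω_s = 1 − (74/28)(0−1) = 51/14
ω_s/ω_c = 51/14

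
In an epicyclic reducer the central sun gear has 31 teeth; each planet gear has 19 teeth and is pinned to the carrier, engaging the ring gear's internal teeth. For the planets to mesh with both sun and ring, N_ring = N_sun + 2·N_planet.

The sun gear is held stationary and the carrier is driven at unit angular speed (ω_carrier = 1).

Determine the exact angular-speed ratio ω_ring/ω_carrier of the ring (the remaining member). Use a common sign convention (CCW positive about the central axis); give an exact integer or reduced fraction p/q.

N_ring = 31 + 2·19 = 69
31(ω_s−ω_c) = −69(ω_r−ω_c),  ω_s=0, ω_c=1
ω_r = 1 − (31/69)(0−1) = 100/69
ω_r/ω_c = 100/69

100/69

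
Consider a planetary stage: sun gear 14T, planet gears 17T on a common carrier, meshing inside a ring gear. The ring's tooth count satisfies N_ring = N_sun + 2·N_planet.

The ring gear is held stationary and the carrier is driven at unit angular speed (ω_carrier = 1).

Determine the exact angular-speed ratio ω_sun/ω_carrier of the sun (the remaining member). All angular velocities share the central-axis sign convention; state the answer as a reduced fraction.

31/7

N_ring = 14 + 2·17 = 48
14(ω_s−ω_c) = −48(ω_r−ω_c),  ω_r=0, ω_c=1
ω_s = 1 − (48/14)(0−1) = 31/7
ω_s/ω_c = 31/7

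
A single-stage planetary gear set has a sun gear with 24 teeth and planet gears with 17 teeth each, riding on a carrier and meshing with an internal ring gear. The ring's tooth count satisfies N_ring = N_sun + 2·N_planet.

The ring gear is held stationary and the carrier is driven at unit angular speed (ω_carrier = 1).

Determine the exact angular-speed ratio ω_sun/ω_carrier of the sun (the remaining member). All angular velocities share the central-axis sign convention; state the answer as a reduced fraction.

N_ring = 24 + 2·17 = 58
24(ω_s−ω_c) = −58(ω_r−ω_c),  ω_r=0, ω_c=1
ω_s = 1 − (58/24)(0−1) = 41/12
ω_s/ω_c = 41/12

41/12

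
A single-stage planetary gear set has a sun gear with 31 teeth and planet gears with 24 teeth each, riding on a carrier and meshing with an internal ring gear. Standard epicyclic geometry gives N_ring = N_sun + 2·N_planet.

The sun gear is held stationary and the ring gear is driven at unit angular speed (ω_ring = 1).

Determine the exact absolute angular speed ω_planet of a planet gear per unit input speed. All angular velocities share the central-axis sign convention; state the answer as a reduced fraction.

N_ring = 31 + 2·24 = 79
31(ω_s−ω_c) = −79(ω_r−ω_c),  ω_s=0, ω_r=1
31(0−ω_c) = −79(1−ω_c)  ⇒  110ω_c = 79  ⇒  ω_c = 79/110
sun–planet: 31·(0−79/110) = −24·(ω_p−ω_c)  ⇒  ω_p−ω_c = −(31/24)·(-79/110) = 2449/2640
ω_p = 79/110 + 2449/2640 = 79/48

79/48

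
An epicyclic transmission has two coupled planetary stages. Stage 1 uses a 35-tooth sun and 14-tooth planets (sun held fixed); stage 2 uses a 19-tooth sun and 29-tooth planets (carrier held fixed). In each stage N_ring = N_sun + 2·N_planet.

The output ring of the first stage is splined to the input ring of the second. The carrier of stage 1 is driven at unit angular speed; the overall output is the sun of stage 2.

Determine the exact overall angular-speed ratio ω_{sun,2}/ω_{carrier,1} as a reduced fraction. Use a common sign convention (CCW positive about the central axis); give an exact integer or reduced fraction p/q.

-1078/171

Stage 1: N_ring = 35 + 2·14 = 63
Stage 1: 35(ω_s−ω_c) = −63(ω_r−ω_c),  ω_s=0, ω_c=1
Stage 1: ω_r = 1 − (35/63)(0−1) = 14/9
  ⇒ ω_r¹/ω_c¹ = 14/9
Stage 2: N_ring = 19 + 2·29 = 77
Stage 2: 19(ω_s−ω_c) = −77(ω_r−ω_c),  ω_c=0, ω_r=1
Stage 2: ω_s = 0 − (77/19)(1−0) = -77/19
  ⇒ ω_s²/ω_r² = -77/19
Coupling ω_r² = ω_r¹ ⇒ overall = 14/9 × -77/19 = -1078/171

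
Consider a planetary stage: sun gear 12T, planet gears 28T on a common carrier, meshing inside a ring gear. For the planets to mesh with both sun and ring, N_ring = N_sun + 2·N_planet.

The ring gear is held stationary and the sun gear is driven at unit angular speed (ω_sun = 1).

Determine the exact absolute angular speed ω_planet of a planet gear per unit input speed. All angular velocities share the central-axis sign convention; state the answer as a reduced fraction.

-3/14

N_ring = 12 + 2·28 = 68
12(ω_s−ω_c) = −68(ω_r−ω_c),  ω_r=0, ω_s=1
12(1−ω_c) = −68(0−ω_c)  ⇒  80ω_c = 12  ⇒  ω_c = 3/20
sun–planet: 12·(1−3/20) = −28·(ω_p−ω_c)  ⇒  ω_p−ω_c = −(12/28)·(17/20) = -51/140
ω_p = 3/20 − 51/140 = -3/14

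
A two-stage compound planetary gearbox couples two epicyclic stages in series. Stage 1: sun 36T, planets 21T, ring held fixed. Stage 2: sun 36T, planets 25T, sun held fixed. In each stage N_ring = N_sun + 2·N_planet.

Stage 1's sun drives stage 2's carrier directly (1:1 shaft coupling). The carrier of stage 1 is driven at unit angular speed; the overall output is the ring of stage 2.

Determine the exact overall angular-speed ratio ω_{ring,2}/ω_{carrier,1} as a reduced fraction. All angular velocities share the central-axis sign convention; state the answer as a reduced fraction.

1159/258

Stage 1: N_ring = 36 + 2·21 = 78
Stage 1: 36(ω_s−ω_c) = −78(ω_r−ω_c),  ω_r=0, ω_c=1
Stage 1: ω_s = 1 − (78/36)(0−1) = 19/6
  ⇒ ω_s¹/ω_c¹ = 19/6
Stage 2: N_ring = 36 + 2·25 = 86
Stage 2: 36(ω_s−ω_c) = −86(ω_r−ω_c),  ω_s=0, ω_c=1
Stage 2: ω_r = 1 − (36/86)(0−1) = 61/43
  ⇒ ω_r²/ω_c² = 61/43
Coupling ω_c² = ω_s¹ ⇒ overall = 19/6 × 61/43 = 1159/258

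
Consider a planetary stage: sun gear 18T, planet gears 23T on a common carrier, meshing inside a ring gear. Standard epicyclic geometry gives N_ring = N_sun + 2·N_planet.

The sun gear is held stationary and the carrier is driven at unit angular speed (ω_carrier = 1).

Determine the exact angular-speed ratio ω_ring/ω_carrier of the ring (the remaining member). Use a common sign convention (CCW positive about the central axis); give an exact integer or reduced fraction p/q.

N_ring = 18 + 2·23 = 64
18(ω_s−ω_c) = −64(ω_r−ω_c),  ω_s=0, ω_c=1
ω_r = 1 − (18/64)(0−1) = 41/32
ω_r/ω_c = 41/32

41/32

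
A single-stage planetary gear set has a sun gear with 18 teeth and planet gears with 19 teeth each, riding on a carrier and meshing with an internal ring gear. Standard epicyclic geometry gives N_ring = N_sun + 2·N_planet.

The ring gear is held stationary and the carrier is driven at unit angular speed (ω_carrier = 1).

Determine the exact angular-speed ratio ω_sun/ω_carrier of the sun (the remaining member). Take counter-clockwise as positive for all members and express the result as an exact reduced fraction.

37/9

N_ring = 18 + 2·19 = 56
18(ω_s−ω_c) = −56(ω_r−ω_c),  ω_r=0, ω_c=1
ω_s = 1 − (56/18)(0−1) = 37/9
ω_s/ω_c = 37/9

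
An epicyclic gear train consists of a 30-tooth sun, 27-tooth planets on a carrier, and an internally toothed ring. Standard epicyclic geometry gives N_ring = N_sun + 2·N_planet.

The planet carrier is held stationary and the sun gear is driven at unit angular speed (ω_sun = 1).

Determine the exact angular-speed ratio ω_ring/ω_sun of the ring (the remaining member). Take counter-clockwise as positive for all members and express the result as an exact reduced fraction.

N_ring = 30 + 2·27 = 84
30(ω_s−ω_c) = −84(ω_r−ω_c),  ω_c=0, ω_s=1
ω_r = 0 − (30/84)(1−0) = -5/14
ω_r/ω_s = -5/14

-5/14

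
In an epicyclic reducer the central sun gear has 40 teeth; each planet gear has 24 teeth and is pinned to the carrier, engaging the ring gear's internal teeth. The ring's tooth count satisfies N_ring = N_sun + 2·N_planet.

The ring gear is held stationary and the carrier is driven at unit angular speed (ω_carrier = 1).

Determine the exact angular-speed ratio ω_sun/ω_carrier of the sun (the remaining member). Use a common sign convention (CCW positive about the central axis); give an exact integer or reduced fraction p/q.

16/5

N_ring = 40 + 2·24 = 88
40(ω_s−ω_c) = −88(ω_r−ω_c),  ω_r=0, ω_c=1
ω_s = 1 − (88/40)(0−1) = 16/5
ω_s/ω_c = 16/5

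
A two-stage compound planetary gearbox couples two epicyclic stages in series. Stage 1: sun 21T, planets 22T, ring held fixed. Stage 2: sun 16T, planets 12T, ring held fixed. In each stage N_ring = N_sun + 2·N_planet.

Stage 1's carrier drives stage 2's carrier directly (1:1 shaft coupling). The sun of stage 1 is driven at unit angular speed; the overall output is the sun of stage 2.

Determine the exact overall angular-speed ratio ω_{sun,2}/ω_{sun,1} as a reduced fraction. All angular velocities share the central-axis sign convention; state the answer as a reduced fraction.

147/172

Stage 1: N_ring = 21 + 2·22 = 65
Stage 1: 21(ω_s−ω_c) = −65(ω_r−ω_c),  ω_r=0, ω_s=1
Stage 1: 21(1−ω_c) = −65(0−ω_c)  ⇒  86ω_c = 21  ⇒  ω_c = 21/86
  ⇒ ω_c¹/ω_s¹ = 21/86
Stage 2: N_ring = 16 + 2·12 = 40
Stage 2: 16(ω_s−ω_c) = −40(ω_r−ω_c),  ω_r=0, ω_c=1
Stage 2: ω_s = 1 − (40/16)(0−1) = 7/2
  ⇒ ω_s²/ω_c² = 7/2
Coupling ω_c² = ω_c¹ ⇒ overall = 21/86 × 7/2 = 147/172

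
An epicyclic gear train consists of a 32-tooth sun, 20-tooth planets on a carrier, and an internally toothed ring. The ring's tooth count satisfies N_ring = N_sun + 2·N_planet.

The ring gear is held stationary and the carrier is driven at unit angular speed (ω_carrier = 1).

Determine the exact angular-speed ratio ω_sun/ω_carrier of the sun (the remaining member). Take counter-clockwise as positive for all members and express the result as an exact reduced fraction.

N_ring = 32 + 2·20 = 72
32(ω_s−ω_c) = −72(ω_r−ω_c),  ω_r=0, ω_c=1
ω_s = 1 − (72/32)(0−1) = 13/4
ω_s/ω_c = 13/4

13/4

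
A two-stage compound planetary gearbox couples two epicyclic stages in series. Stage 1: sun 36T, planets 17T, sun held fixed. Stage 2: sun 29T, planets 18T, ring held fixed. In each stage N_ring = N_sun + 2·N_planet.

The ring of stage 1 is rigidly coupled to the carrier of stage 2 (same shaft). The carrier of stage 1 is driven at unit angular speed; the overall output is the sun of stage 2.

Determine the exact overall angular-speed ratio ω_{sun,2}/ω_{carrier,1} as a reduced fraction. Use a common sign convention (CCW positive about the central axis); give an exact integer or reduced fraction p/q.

4982/1015

Stage 1: N_ring = 36 + 2·17 = 70
Stage 1: 36(ω_s−ω_c) = −70(ω_r−ω_c),  ω_s=0, ω_c=1
Stage 1: ω_r = 1 − (36/70)(0−1) = 53/35
  ⇒ ω_r¹/ω_c¹ = 53/35
Stage 2: N_ring = 29 + 2·18 = 65
Stage 2: 29(ω_s−ω_c) = −65(ω_r−ω_c),  ω_r=0, ω_c=1
Stage 2: ω_s = 1 − (65/29)(0−1) = 94/29
  ⇒ ω_s²/ω_c² = 94/29
Coupling ω_c² = ω_r¹ ⇒ overall = 53/35 × 94/29 = 4982/1015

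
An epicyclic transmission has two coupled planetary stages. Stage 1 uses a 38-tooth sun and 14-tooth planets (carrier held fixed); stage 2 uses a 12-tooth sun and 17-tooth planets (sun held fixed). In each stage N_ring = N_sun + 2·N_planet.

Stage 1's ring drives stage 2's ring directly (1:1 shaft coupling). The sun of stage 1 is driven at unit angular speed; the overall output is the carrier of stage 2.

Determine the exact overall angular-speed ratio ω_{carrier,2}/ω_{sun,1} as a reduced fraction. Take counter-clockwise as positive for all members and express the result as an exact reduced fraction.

Stage 1: N_ring = 38 + 2·14 = 66
Stage 1: 38(ω_s−ω_c) = −66(ω_r−ω_c),  ω_c=0, ω_s=1
Stage 1: ω_r = 0 − (38/66)(1−0) = -19/33
  ⇒ ω_r¹/ω_s¹ = -19/33
Stage 2: N_ring = 12 + 2·17 = 46
Stage 2: 12(ω_s−ω_c) = −46(ω_r−ω_c),  ω_s=0, ω_r=1
Stage 2: 12(0−ω_c) = −46(1−ω_c)  ⇒  58ω_c = 46  ⇒  ω_c = 23/29
  ⇒ ω_c²/ω_r² = 23/29
Coupling ω_r² = ω_r¹ ⇒ overall = -19/33 × 23/29 = -437/957

-437/957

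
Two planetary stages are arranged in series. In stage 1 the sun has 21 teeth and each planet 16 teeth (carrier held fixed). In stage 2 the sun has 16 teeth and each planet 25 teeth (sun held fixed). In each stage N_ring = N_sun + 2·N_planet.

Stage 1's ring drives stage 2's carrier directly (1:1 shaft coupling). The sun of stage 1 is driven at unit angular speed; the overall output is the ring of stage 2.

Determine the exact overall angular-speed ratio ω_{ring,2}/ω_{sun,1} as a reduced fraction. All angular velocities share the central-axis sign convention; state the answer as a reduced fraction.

-287/583

Stage 1: N_ring = 21 + 2·16 = 53
Stage 1: 21(ω_s−ω_c) = −53(ω_r−ω_c),  ω_c=0, ω_s=1
Stage 1: ω_r = 0 − (21/53)(1−0) = -21/53
  ⇒ ω_r¹/ω_s¹ = -21/53
Stage 2: N_ring = 16 + 2·25 = 66
Stage 2: 16(ω_s−ω_c) = −66(ω_r−ω_c),  ω_s=0, ω_c=1
Stage 2: ω_r = 1 − (16/66)(0−1) = 41/33
  ⇒ ω_r²/ω_c² = 41/33
Coupling ω_c² = ω_r¹ ⇒ overall = -21/53 × 41/33 = -287/583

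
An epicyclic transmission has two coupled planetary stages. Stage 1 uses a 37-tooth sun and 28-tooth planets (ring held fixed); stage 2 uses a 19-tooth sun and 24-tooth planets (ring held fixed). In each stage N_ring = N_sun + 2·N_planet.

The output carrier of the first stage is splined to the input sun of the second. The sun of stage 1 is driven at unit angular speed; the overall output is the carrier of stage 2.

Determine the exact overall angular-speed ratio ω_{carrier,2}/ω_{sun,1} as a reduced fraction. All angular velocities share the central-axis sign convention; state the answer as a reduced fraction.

Stage 1: N_ring = 37 + 2·28 = 93
Stage 1: 37(ω_s−ω_c) = −93(ω_r−ω_c),  ω_r=0, ω_s=1
Stage 1: 37(1−ω_c) = −93(0−ω_c)  ⇒  130ω_c = 37  ⇒  ω_c = 37/130
  ⇒ ω_c¹/ω_s¹ = 37/130
Stage 2: N_ring = 19 + 2·24 = 67
Stage 2: 19(ω_s−ω_c) = −67(ω_r−ω_c),  ω_r=0, ω_s=1
Stage 2: 19(1−ω_c) = −67(0−ω_c)  ⇒  86ω_c = 19  ⇒  ω_c = 19/86
  ⇒ ω_c²/ω_s² = 19/86
Coupling ω_s² = ω_c¹ ⇒ overall = 37/130 × 19/86 = 703/11180

703/11180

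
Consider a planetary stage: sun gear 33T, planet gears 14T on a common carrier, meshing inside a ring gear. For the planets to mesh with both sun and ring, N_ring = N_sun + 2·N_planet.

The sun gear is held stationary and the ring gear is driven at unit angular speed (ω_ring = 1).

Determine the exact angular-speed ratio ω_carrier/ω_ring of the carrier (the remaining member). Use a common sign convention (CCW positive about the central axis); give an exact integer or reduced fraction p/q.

N_ring = 33 + 2·14 = 61
33(ω_s−ω_c) = −61(ω_r−ω_c),  ω_s=0, ω_r=1
33(0−ω_c) = −61(1−ω_c)  ⇒  94ω_c = 61  ⇒  ω_c = 61/94
ω_c/ω_r = 61/94

61/94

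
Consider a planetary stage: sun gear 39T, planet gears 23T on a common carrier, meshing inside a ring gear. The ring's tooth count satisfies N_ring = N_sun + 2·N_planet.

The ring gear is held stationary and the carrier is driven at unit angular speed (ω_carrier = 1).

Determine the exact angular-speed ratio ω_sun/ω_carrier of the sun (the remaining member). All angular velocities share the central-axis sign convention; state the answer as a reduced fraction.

N_ring = 39 + 2·23 = 85
39(ω_s−ω_c) = −85(ω_r−ω_c),  ω_r=0, ω_c=1
ω_s = 1 − (85/39)(0−1) = 124/39
ω_s/ω_c = 124/39

124/39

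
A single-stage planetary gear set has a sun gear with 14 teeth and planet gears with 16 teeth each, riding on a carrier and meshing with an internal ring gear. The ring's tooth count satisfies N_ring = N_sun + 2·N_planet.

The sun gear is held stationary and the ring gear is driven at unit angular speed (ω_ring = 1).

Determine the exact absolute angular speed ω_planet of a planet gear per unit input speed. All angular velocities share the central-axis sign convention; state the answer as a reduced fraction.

N_ring = 14 + 2·16 = 46
14(ω_s−ω_c) = −46(ω_r−ω_c),  ω_s=0, ω_r=1
14(0−ω_c) = −46(1−ω_c)  ⇒  60ω_c = 46  ⇒  ω_c = 23/30
sun–planet: 14·(0−23/30) = −16·(ω_p−ω_c)  ⇒  ω_p−ω_c = −(14/16)·(-23/30) = 161/240
ω_p = 23/30 + 161/240 = 23/16

23/16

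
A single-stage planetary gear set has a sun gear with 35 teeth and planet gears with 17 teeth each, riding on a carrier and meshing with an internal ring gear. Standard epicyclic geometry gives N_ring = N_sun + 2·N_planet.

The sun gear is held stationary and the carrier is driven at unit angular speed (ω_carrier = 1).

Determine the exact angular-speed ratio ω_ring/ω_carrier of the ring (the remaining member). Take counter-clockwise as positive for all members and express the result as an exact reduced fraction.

N_ring = 35 + 2·17 = 69
35(ω_s−ω_c) = −69(ω_r−ω_c),  ω_s=0, ω_c=1
ω_r = 1 − (35/69)(0−1) = 104/69
ω_r/ω_c = 104/69

104/69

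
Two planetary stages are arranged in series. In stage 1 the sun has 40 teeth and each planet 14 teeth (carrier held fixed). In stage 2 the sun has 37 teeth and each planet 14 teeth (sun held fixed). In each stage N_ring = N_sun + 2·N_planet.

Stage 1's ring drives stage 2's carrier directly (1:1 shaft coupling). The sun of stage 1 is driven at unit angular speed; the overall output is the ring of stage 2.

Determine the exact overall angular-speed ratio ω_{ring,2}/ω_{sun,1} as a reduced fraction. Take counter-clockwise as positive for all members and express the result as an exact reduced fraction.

Stage 1: N_ring = 40 + 2·14 = 68
Stage 1: 40(ω_s−ω_c) = −68(ω_r−ω_c),  ω_c=0, ω_s=1
Stage 1: ω_r = 0 − (40/68)(1−0) = -10/17
  ⇒ ω_r¹/ω_s¹ = -10/17
Stage 2: N_ring = 37 + 2·14 = 65
Stage 2: 37(ω_s−ω_c) = −65(ω_r−ω_c),  ω_s=0, ω_c=1
Stage 2: ω_r = 1 − (37/65)(0−1) = 102/65
  ⇒ ω_r²/ω_c² = 102/65
Coupling ω_c² = ω_r¹ ⇒ overall = -10/17 × 102/65 = -12/13

-12/13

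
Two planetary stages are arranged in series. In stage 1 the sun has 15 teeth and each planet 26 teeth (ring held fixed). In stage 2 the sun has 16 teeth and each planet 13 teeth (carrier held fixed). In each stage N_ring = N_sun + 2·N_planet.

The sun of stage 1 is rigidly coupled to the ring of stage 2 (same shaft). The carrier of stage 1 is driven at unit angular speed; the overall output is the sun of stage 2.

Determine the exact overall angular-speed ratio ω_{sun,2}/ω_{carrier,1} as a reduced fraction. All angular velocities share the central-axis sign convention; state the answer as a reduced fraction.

-287/20

Stage 1: N_ring = 15 + 2·26 = 67
Stage 1: 15(ω_s−ω_c) = −67(ω_r−ω_c),  ω_r=0, ω_c=1
Stage 1: ω_s = 1 − (67/15)(0−1) = 82/15
  ⇒ ω_s¹/ω_c¹ = 82/15
Stage 2: N_ring = 16 + 2·13 = 42
Stage 2: 16(ω_s−ω_c) = −42(ω_r−ω_c),  ω_c=0, ω_r=1
Stage 2: ω_s = 0 − (42/16)(1−0) = -21/8
  ⇒ ω_s²/ω_r² = -21/8
Coupling ω_r² = ω_s¹ ⇒ overall = 82/15 × -21/8 = -287/20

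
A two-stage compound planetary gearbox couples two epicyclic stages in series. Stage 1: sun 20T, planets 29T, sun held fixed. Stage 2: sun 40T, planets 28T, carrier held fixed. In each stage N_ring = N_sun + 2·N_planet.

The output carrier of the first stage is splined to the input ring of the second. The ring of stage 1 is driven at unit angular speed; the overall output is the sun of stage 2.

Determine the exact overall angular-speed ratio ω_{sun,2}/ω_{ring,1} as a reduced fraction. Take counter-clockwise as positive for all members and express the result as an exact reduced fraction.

Stage 1: N_ring = 20 + 2·29 = 78
Stage 1: 20(ω_s−ω_c) = −78(ω_r−ω_c),  ω_s=0, ω_r=1
Stage 1: 20(0−ω_c) = −78(1−ω_c)  ⇒  98ω_c = 78  ⇒  ω_c = 39/49
  ⇒ ω_c¹/ω_r¹ = 39/49
Stage 2: N_ring = 40 + 2·28 = 96
Stage 2: 40(ω_s−ω_c) = −96(ω_r−ω_c),  ω_c=0, ω_r=1
Stage 2: ω_s = 0 − (96/40)(1−0) = -12/5
  ⇒ ω_s²/ω_r² = -12/5
Coupling ω_r² = ω_c¹ ⇒ overall = 39/49 × -12/5 = -468/245

-468/245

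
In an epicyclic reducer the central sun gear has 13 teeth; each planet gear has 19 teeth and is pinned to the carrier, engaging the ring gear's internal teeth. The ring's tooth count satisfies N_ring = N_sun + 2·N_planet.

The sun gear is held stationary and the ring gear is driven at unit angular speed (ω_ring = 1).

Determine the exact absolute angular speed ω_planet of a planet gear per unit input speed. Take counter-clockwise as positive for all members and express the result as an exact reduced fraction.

51/38

N_ring = 13 + 2·19 = 51
13(ω_s−ω_c) = −51(ω_r−ω_c),  ω_s=0, ω_r=1
13(0−ω_c) = −51(1−ω_c)  ⇒  64ω_c = 51  ⇒  ω_c = 51/64
sun–planet: 13·(0−51/64) = −19·(ω_p−ω_c)  ⇒  ω_p−ω_c = −(13/19)·(-51/64) = 663/1216
ω_p = 51/64 + 663/1216 = 51/38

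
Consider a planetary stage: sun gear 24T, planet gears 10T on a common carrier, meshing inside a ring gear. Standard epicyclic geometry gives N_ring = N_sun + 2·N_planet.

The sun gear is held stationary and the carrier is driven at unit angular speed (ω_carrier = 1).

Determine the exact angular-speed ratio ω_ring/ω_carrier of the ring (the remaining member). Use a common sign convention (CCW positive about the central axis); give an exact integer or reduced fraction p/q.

17/11

N_ring = 24 + 2·10 = 44
24(ω_s−ω_c) = −44(ω_r−ω_c),  ω_s=0, ω_c=1
ω_r = 1 − (24/44)(0−1) = 17/11
ω_r/ω_c = 17/11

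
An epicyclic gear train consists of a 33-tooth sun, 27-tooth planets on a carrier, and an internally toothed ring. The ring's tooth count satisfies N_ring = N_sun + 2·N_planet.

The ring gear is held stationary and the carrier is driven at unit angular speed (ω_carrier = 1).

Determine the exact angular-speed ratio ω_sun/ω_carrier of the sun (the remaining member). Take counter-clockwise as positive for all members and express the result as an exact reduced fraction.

N_ring = 33 + 2·27 = 87
33(ω_s−ω_c) = −87(ω_r−ω_c),  ω_r=0, ω_c=1
ω_s = 1 − (87/33)(0−1) = 40/11
ω_s/ω_c = 40/11

40/11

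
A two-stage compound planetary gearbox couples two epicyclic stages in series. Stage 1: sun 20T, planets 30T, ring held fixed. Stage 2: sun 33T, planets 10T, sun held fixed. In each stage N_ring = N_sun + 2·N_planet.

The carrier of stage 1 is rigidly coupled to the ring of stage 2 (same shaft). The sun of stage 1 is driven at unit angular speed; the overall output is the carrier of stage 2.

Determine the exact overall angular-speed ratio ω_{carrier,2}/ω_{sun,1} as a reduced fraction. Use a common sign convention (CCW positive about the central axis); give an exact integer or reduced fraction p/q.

53/430

Stage 1: N_ring = 20 + 2·30 = 80
Stage 1: 20(ω_s−ω_c) = −80(ω_r−ω_c),  ω_r=0, ω_s=1
Stage 1: 20(1−ω_c) = −80(0−ω_c)  ⇒  100ω_c = 20  ⇒  ω_c = 1/5
  ⇒ ω_c¹/ω_s¹ = 1/5
Stage 2: N_ring = 33 + 2·10 = 53
Stage 2: 33(ω_s−ω_c) = −53(ω_r−ω_c),  ω_s=0, ω_r=1
Stage 2: 33(0−ω_c) = −53(1−ω_c)  ⇒  86ω_c = 53  ⇒  ω_c = 53/86
  ⇒ ω_c²/ω_r² = 53/86
Coupling ω_r² = ω_c¹ ⇒ overall = 1/5 × 53/86 = 53/430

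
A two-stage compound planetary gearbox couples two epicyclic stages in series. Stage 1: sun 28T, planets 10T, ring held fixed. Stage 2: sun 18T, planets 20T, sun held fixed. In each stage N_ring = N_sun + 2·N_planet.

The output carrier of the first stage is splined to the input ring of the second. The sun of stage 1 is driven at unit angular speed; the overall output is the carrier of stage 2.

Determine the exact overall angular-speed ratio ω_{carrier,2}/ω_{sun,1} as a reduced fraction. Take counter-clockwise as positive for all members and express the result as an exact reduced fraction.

203/722

Stage 1: N_ring = 28 + 2·10 = 48
Stage 1: 28(ω_s−ω_c) = −48(ω_r−ω_c),  ω_r=0, ω_s=1
Stage 1: 28(1−ω_c) = −48(0−ω_c)  ⇒  76ω_c = 28  ⇒  ω_c = 7/19
  ⇒ ω_c¹/ω_s¹ = 7/19
Stage 2: N_ring = 18 + 2·20 = 58
Stage 2: 18(ω_s−ω_c) = −58(ω_r−ω_c),  ω_s=0, ω_r=1
Stage 2: 18(0−ω_c) = −58(1−ω_c)  ⇒  76ω_c = 58  ⇒  ω_c = 29/38
  ⇒ ω_c²/ω_r² = 29/38
Coupling ω_r² = ω_c¹ ⇒ overall = 7/19 × 29/38 = 203/722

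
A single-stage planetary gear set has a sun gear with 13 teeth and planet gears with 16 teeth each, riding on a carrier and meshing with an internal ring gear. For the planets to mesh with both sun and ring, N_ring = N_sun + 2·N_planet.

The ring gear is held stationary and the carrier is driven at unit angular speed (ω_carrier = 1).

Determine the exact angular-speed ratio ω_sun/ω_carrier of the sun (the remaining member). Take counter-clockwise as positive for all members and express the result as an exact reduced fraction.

58/13

N_ring = 13 + 2·16 = 45
13(ω_s−ω_c) = −45(ω_r−ω_c),  ω_r=0, ω_c=1
ω_s = 1 − (45/13)(0−1) = 58/13
ω_s/ω_c = 58/13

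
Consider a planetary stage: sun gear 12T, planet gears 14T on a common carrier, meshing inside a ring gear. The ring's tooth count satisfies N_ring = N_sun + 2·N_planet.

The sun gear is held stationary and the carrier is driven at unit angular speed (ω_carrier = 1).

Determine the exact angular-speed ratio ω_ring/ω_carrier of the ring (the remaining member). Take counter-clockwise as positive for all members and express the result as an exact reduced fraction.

N_ring = 12 + 2·14 = 40
12(ω_s−ω_c) = −40(ω_r−ω_c),  ω_s=0, ω_c=1
ω_r = 1 − (12/40)(0−1) = 13/10
ω_r/ω_c = 13/10

13/10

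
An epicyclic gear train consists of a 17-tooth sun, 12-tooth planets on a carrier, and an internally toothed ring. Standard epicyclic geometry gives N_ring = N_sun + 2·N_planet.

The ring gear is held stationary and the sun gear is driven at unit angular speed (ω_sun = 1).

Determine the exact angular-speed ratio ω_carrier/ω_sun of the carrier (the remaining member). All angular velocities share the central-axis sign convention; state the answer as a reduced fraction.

N_ring = 17 + 2·12 = 41
17(ω_s−ω_c) = −41(ω_r−ω_c),  ω_r=0, ω_s=1
17(1−ω_c) = −41(0−ω_c)  ⇒  58ω_c = 17  ⇒  ω_c = 17/58
ω_c/ω_s = 17/58

17/58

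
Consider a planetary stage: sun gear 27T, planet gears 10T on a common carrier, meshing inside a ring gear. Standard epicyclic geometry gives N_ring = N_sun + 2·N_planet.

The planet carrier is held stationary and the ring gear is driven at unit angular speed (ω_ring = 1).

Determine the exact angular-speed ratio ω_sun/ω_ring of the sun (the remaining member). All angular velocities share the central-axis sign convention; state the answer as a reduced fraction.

N_ring = 27 + 2·10 = 47
27(ω_s−ω_c) = −47(ω_r−ω_c),  ω_c=0, ω_r=1
ω_s = 0 − (47/27)(1−0) = -47/27
ω_s/ω_r = -47/27

-47/27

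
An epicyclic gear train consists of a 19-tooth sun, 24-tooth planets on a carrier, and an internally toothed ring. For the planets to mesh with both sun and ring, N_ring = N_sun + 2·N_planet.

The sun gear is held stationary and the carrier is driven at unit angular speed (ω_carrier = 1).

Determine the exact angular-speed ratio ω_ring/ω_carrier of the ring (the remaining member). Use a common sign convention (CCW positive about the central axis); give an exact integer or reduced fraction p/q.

N_ring = 19 + 2·24 = 67
19(ω_s−ω_c) = −67(ω_r−ω_c),  ω_s=0, ω_c=1
ω_r = 1 − (19/67)(0−1) = 86/67
ω_r/ω_c = 86/67

86/67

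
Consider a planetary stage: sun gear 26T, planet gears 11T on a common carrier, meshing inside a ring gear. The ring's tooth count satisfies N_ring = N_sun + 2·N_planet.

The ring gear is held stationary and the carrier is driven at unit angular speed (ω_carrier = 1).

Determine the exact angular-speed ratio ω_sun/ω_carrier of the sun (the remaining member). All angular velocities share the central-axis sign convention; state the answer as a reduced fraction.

N_ring = 26 + 2·11 = 48
26(ω_s−ω_c) = −48(ω_r−ω_c),  ω_r=0, ω_c=1
ω_s = 1 − (48/26)(0−1) = 37/13
ω_s/ω_c = 37/13

37/13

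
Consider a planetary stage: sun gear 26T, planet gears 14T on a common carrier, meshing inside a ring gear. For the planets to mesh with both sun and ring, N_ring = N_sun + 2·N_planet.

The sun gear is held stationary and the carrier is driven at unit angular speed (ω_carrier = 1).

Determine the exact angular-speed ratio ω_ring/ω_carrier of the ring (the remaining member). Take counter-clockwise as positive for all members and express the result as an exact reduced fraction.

40/27

N_ring = 26 + 2·14 = 54
26(ω_s−ω_c) = −54(ω_r−ω_c),  ω_s=0, ω_c=1
ω_r = 1 − (26/54)(0−1) = 40/27
ω_r/ω_c = 40/27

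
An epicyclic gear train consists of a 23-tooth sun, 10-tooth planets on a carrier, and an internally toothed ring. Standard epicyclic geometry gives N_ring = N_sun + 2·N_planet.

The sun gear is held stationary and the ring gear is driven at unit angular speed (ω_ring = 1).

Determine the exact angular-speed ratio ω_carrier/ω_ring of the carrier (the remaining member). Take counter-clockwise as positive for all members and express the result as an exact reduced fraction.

43/66

N_ring = 23 + 2·10 = 43
23(ω_s−ω_c) = −43(ω_r−ω_c),  ω_s=0, ω_r=1
23(0−ω_c) = −43(1−ω_c)  ⇒  66ω_c = 43  ⇒  ω_c = 43/66
ω_c/ω_r = 43/66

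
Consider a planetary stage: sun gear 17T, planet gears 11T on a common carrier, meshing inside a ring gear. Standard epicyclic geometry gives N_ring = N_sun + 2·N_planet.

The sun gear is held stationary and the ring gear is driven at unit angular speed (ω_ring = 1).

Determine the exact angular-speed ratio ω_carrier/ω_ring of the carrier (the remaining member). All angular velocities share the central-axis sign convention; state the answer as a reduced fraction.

39/56

N_ring = 17 + 2·11 = 39
17(ω_s−ω_c) = −39(ω_r−ω_c),  ω_s=0, ω_r=1
17(0−ω_c) = −39(1−ω_c)  ⇒  56ω_c = 39  ⇒  ω_c = 39/56
ω_c/ω_r = 39/56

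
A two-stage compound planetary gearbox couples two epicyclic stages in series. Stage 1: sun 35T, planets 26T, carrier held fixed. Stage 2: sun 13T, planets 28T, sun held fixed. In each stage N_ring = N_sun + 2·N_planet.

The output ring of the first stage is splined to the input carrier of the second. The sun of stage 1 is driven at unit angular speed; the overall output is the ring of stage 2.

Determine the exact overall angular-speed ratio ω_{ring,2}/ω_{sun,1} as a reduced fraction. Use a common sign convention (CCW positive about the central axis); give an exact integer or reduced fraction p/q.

-2870/6003

Stage 1: N_ring = 35 + 2·26 = 87
Stage 1: 35(ω_s−ω_c) = −87(ω_r−ω_c),  ω_c=0, ω_s=1
Stage 1: ω_r = 0 − (35/87)(1−0) = -35/87
  ⇒ ω_r¹/ω_s¹ = -35/87
Stage 2: N_ring = 13 + 2·28 = 69
Stage 2: 13(ω_s−ω_c) = −69(ω_r−ω_c),  ω_s=0, ω_c=1
Stage 2: ω_r = 1 − (13/69)(0−1) = 82/69
  ⇒ ω_r²/ω_c² = 82/69
Coupling ω_c² = ω_r¹ ⇒ overall = -35/87 × 82/69 = -2870/6003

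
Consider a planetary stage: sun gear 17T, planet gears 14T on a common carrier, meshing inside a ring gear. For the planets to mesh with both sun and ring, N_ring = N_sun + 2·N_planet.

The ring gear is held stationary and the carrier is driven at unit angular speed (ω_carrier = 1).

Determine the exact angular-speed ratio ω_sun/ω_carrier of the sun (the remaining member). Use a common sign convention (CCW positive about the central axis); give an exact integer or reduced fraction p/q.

62/17

N_ring = 17 + 2·14 = 45
17(ω_s−ω_c) = −45(ω_r−ω_c),  ω_r=0, ω_c=1
ω_s = 1 − (45/17)(0−1) = 62/17
ω_s/ω_c = 62/17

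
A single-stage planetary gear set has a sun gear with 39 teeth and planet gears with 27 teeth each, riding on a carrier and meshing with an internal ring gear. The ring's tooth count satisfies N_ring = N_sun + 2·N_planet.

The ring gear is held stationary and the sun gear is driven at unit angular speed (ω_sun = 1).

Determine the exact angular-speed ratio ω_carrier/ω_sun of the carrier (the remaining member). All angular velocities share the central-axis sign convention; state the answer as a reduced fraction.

13/44

N_ring = 39 + 2·27 = 93
39(ω_s−ω_c) = −93(ω_r−ω_c),  ω_r=0, ω_s=1
39(1−ω_c) = −93(0−ω_c)  ⇒  132ω_c = 39  ⇒  ω_c = 13/44
ω_c/ω_s = 13/44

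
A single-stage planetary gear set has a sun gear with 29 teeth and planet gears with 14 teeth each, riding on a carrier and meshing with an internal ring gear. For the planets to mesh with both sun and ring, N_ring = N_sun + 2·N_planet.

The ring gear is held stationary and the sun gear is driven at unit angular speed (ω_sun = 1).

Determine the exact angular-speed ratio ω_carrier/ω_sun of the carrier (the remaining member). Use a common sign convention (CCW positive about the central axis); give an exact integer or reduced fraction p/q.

N_ring = 29 + 2·14 = 57
29(ω_s−ω_c) = −57(ω_r−ω_c),  ω_r=0, ω_s=1
29(1−ω_c) = −57(0−ω_c)  ⇒  86ω_c = 29  ⇒  ω_c = 29/86
ω_c/ω_s = 29/86

29/86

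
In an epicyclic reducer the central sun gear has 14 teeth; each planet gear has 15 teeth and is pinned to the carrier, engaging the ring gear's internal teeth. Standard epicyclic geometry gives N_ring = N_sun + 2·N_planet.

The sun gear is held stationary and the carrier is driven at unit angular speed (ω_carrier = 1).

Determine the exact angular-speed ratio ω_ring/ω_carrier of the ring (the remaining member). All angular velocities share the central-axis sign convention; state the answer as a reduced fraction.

29/22

N_ring = 14 + 2·15 = 44
14(ω_s−ω_c) = −44(ω_r−ω_c),  ω_s=0, ω_c=1
ω_r = 1 − (14/44)(0−1) = 29/22
ω_r/ω_c = 29/22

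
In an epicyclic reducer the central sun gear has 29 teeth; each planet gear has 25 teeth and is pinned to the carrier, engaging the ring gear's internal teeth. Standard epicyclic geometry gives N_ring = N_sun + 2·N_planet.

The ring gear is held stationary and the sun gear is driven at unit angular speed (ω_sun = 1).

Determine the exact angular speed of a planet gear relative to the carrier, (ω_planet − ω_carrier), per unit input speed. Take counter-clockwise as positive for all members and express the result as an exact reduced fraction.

-2291/2700

N_ring = 29 + 2·25 = 79
29(ω_s−ω_c) = −79(ω_r−ω_c),  ω_r=0, ω_s=1
29(1−ω_c) = −79(0−ω_c)  ⇒  108ω_c = 29  ⇒  ω_c = 29/108
sun–planet: 29·(1−29/108) = −25·(ω_p−ω_c)  ⇒  ω_p−ω_c = −(29/25)·(79/108) = -2291/2700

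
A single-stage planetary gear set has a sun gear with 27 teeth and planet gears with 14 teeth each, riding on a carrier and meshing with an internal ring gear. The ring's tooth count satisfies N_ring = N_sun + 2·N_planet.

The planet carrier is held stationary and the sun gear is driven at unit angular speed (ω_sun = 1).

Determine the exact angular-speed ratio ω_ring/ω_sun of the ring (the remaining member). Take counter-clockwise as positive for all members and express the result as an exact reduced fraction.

-27/55

N_ring = 27 + 2·14 = 55
27(ω_s−ω_c) = −55(ω_r−ω_c),  ω_c=0, ω_s=1
ω_r = 0 − (27/55)(1−0) = -27/55
ω_r/ω_s = -27/55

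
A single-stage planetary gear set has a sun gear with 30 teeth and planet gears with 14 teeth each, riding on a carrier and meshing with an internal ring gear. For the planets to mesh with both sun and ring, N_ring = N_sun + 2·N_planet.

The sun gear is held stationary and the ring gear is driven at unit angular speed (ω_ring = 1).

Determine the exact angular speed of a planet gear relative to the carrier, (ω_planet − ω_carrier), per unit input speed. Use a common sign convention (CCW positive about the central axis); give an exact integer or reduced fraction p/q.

N_ring = 30 + 2·14 = 58
30(ω_s−ω_c) = −58(ω_r−ω_c),  ω_s=0, ω_r=1
30(0−ω_c) = −58(1−ω_c)  ⇒  88ω_c = 58  ⇒  ω_c = 29/44
sun–planet: 30·(0−29/44) = −14·(ω_p−ω_c)  ⇒  ω_p−ω_c = −(30/14)·(-29/44) = 435/308

435/308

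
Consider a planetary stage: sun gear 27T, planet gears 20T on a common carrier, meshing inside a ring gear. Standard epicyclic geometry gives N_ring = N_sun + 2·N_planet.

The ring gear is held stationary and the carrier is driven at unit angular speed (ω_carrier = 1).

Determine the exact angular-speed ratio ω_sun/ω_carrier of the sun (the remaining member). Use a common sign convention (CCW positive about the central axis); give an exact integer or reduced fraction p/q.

94/27

N_ring = 27 + 2·20 = 67
27(ω_s−ω_c) = −67(ω_r−ω_c),  ω_r=0, ω_c=1
ω_s = 1 − (67/27)(0−1) = 94/27
ω_s/ω_c = 94/27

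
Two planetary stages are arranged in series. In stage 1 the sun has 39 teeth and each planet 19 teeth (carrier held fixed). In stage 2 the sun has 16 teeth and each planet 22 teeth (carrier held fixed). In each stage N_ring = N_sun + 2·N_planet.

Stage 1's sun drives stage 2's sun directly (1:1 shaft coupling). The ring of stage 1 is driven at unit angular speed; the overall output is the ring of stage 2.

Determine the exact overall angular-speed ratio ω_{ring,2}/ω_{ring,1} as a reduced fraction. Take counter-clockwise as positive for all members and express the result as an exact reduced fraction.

Stage 1: N_ring = 39 + 2·19 = 77
Stage 1: 39(ω_s−ω_c) = −77(ω_r−ω_c),  ω_c=0, ω_r=1
Stage 1: ω_s = 0 − (77/39)(1−0) = -77/39
  ⇒ ω_s¹/ω_r¹ = -77/39
Stage 2: N_ring = 16 + 2·22 = 60
Stage 2: 16(ω_s−ω_c) = −60(ω_r−ω_c),  ω_c=0, ω_s=1
Stage 2: ω_r = 0 − (16/60)(1−0) = -4/15
  ⇒ ω_r²/ω_s² = -4/15
Coupling ω_s² = ω_s¹ ⇒ overall = -77/39 × -4/15 = 308/585

308/585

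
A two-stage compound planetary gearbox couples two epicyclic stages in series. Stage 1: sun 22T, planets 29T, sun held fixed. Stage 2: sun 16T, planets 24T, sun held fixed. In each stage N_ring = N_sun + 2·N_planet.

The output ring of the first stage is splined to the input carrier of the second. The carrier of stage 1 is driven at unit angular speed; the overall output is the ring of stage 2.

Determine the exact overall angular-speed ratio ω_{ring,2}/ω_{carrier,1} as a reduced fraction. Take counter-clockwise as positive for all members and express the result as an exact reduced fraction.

Stage 1: N_ring = 22 + 2·29 = 80
Stage 1: 22(ω_s−ω_c) = −80(ω_r−ω_c),  ω_s=0, ω_c=1
Stage 1: ω_r = 1 − (22/80)(0−1) = 51/40
  ⇒ ω_r¹/ω_c¹ = 51/40
Stage 2: N_ring = 16 + 2·24 = 64
Stage 2: 16(ω_s−ω_c) = −64(ω_r−ω_c),  ω_s=0, ω_c=1
Stage 2: ω_r = 1 − (16/64)(0−1) = 5/4
  ⇒ ω_r²/ω_c² = 5/4
Coupling ω_c² = ω_r¹ ⇒ overall = 51/40 × 5/4 = 51/32

51/32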